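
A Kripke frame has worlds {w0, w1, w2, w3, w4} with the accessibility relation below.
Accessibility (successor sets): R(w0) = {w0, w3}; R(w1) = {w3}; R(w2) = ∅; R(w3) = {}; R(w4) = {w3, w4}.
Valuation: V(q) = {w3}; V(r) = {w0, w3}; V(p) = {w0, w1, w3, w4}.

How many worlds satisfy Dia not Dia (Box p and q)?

3

Recall that Box ψ holds at a world iff ψ holds at every accessible world, and Dia ψ holds iff ψ holds at some accessible world.
Let φ = Dia not Dia (Box p and q). Evaluate φ at each world:
  w0 (successors {w0, w3}): φ is true.
  w1 (successors {w3}): φ is true.
  w2 (successors ∅): φ is false.
  w3 (successors ∅): φ is false.
  w4 (successors {w3, w4}): φ is true.
For instance, at w0:
  At w0: Dia not Dia (Box p and q) requires not Dia (Box p and q) at some successor in {w0, w3}.
    not Dia (Box p and q) holds at w3, so Dia not Dia (Box p and q) is true at w0.
      At w3: Dia (Box p and q) is false, so not Dia (Box p and q) is true.
Satisfying worlds: {w0, w1, w4}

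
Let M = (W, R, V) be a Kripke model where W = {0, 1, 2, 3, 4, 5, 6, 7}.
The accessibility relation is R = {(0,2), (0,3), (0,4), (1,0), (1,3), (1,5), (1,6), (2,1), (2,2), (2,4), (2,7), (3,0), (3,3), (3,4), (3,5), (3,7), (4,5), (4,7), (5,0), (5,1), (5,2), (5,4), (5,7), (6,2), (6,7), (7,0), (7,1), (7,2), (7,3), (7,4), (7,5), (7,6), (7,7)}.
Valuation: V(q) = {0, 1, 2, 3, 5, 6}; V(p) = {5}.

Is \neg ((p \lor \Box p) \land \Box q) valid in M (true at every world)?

Yes

Let φ = \neg ((p \lor \Box p) \land \Box q). Evaluate φ at each world:
  0 (successors {2, 3, 4}): φ is true.
  1 (successors {0, 3, 5, 6}): φ is true.
  2 (successors {1, 2, 4, 7}): φ is true.
  3 (successors {0, 3, 4, 5, 7}): φ is true.
  4 (successors {5, 7}): φ is true.
  5 (successors {0, 1, 2, 4, 7}): φ is true.
  6 (successors {2, 7}): φ is true.
  7 (successors {0, 1, 2, 3, 4, 5, 6, 7}): φ is true.
For instance, at 6:
  At 6: (p \lor \Box p) \land \Box q is false, so \neg ((p \lor \Box p) \land \Box q) is true.
    At 6: p \lor \Box p is false, \Box q is false, so (p \lor \Box p) \land \Box q is false.
      At 6: p is false, \Box p is false, so p \lor \Box p is false.
      At 6: \Box q requires q at every successor {2, 7}.
        q fails at 7, so \Box q is false at 6.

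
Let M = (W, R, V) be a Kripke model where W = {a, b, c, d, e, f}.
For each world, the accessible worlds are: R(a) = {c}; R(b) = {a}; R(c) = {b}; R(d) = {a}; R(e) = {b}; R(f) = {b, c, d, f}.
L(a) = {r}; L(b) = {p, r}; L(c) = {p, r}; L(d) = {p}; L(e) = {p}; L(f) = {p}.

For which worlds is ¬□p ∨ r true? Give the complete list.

a, b, c, d

Let φ = ¬□p ∨ r. Evaluate φ at each world:
  a (successors {c}): φ is true.
  b (successors {a}): φ is true.
  c (successors {b}): φ is true.
  d (successors {a}): φ is true.
  e (successors {b}): φ is false.
  f (successors {b, c, d, f}): φ is false.
For instance, at e:
  At e: ¬□p is false, r is false, so ¬□p ∨ r is false.
    At e: □p is true, so ¬□p is false.
      At e: □p requires p at every successor {b}.
        At b: p is true.
      So □p is true at e.
Satisfying worlds: {a, b, c, d}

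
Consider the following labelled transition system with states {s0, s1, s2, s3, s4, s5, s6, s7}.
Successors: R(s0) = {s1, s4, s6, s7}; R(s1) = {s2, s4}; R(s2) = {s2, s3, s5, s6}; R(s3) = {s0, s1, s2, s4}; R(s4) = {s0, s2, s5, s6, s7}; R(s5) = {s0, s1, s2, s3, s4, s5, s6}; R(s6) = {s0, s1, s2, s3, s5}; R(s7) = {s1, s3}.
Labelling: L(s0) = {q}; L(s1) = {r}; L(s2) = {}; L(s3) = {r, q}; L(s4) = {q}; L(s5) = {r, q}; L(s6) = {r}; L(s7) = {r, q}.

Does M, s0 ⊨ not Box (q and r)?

At s0: Box (q and r) is false, so not Box (q and r) is true.
  At s0: Box (q and r) requires q and r at every successor {s1, s4, s6, s7}.
    q and r fails at s1, so Box (q and r) is false at s0.

Yes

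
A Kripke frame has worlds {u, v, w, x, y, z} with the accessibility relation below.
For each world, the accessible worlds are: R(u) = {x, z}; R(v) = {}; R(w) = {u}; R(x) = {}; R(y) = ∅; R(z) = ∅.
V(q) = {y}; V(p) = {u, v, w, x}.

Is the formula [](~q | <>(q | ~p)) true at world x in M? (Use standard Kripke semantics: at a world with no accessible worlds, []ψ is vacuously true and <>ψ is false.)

Yes

At x: no accessible worlds, so [](~q | <>(q | ~p)) holds vacuously.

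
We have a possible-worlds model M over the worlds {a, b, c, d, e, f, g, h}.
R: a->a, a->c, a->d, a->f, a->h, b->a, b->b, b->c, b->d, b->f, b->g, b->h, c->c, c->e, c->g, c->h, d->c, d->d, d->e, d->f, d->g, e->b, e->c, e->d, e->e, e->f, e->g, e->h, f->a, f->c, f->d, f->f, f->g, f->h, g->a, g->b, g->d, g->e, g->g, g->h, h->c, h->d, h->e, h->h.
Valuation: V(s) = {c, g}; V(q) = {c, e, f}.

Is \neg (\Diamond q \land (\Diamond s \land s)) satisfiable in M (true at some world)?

Recall that \Diamond ψ holds at a world iff ψ holds at some accessible world.
Let φ = \neg (\Diamond q \land (\Diamond s \land s)). Evaluate φ at each world:
  a (successors {a, c, d, f, h}): φ is true.
  b (successors {a, b, c, d, f, g, h}): φ is true.
  c (successors {c, e, g, h}): φ is false.
  d (successors {c, d, e, f, g}): φ is true.
  e (successors {b, c, d, e, f, g, h}): φ is true.
  f (successors {a, c, d, f, g, h}): φ is true.
  g (successors {a, b, d, e, g, h}): φ is false.
  h (successors {c, d, e, h}): φ is true.
Detail at a (witness):
  At a: \Diamond q \land (\Diamond s \land s) is false, so \neg (\Diamond q \land (\Diamond s \land s)) is true.
    At a: \Diamond q is true, \Diamond s \land s is false, so \Diamond q \land (\Diamond s \land s) is false.
      At a: \Diamond q requires q at some successor in {a, c, d, f, h}.
        q holds at c, so \Diamond q is true at a.
      At a: \Diamond s is true, s is false, so \Diamond s \land s is false.

Yes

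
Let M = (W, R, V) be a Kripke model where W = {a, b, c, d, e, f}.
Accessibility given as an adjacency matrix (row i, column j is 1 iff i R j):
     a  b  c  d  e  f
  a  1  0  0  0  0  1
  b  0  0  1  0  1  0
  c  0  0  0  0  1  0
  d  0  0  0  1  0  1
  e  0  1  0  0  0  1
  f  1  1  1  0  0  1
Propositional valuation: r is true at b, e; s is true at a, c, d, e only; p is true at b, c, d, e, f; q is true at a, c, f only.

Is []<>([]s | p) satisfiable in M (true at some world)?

Yes

Recall that []ψ holds at a world iff ψ holds at every accessible world, and <>ψ holds iff ψ holds at some accessible world.
Let φ = []<>([]s | p). Evaluate φ at each world:
  a (successors {a, f}): φ is true.
  b (successors {c, e}): φ is true.
  c (successors {e}): φ is true.
  d (successors {d, f}): φ is true.
  e (successors {b, f}): φ is true.
  f (successors {a, b, c, f}): φ is true.
Detail at a (witness):
  At a: []<>([]s | p) requires <>([]s | p) at every successor {a, f}.
      At a: <>([]s | p) requires []s | p at some successor in {a, f}.
        []s | p holds at f, so <>([]s | p) is true at a.
      At f: <>([]s | p) requires []s | p at some successor in {a, b, c, f}.
        []s | p holds at b, so <>([]s | p) is true at f.
  So []<>([]s | p) is true at a.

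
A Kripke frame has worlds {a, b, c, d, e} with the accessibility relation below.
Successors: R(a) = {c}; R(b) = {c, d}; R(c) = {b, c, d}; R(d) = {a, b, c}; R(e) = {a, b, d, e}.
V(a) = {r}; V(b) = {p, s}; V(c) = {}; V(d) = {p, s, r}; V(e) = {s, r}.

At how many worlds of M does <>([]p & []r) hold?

0

Recall that []ψ holds at a world iff ψ holds at every accessible world, and <>ψ holds iff ψ holds at some accessible world.
Let φ = <>([]p & []r). Evaluate φ at each world:
  a (successors {c}): φ is false.
  b (successors {c, d}): φ is false.
  c (successors {b, c, d}): φ is false.
  d (successors {a, b, c}): φ is false.
  e (successors {a, b, d, e}): φ is false.
For instance, at b:
  At b: <>([]p & []r) requires []p & []r at some successor in {c, d}.
    At c: []p & []r is false.
    At d: []p & []r is false.
  So <>([]p & []r) is false at b.
Satisfying worlds: none.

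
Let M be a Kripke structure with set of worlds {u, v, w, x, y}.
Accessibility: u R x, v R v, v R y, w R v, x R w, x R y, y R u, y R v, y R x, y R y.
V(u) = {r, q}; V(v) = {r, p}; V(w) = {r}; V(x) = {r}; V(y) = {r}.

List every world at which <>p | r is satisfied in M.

u, v, w, x, y

Let φ = <>p | r. Evaluate φ at each world:
  u (successors {x}): φ is true.
  v (successors {v, y}): φ is true.
  w (successors {v}): φ is true.
  x (successors {w, y}): φ is true.
  y (successors {u, v, x, y}): φ is true.
For instance, at u:
  At u: <>p is false, r is true, so <>p | r is true.
    At u: <>p requires p at some successor in {x}.
      At x: p is false.
    So <>p is false at u.
Satisfying worlds: {u, v, w, x, y}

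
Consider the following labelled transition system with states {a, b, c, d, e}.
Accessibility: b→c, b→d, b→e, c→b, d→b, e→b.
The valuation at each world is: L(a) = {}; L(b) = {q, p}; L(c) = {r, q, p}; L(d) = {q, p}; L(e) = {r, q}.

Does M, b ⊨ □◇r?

No

At b: □◇r requires ◇r at every successor {c, d, e}.
  ◇r fails at c, so □◇r is false at b.
    At c: ◇r requires r at some successor in {b}.
      At b: r is false.
    So ◇r is false at c.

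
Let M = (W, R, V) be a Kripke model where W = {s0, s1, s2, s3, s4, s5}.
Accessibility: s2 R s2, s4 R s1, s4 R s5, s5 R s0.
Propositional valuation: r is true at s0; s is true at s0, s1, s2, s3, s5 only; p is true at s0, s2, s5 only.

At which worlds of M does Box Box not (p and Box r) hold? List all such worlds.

s0, s1, s2, s3, s5

Let φ = Box Box not (p and Box r). Evaluate φ at each world:
  s0 (successors ∅): φ is true.
  s1 (successors ∅): φ is true.
  s2 (successors {s2}): φ is true.
  s3 (successors ∅): φ is true.
  s4 (successors {s1, s5}): φ is false.
  s5 (successors {s0}): φ is true.
For instance, at s5:
  At s5: Box Box not (p and Box r) requires Box not (p and Box r) at every successor {s0}.
      At s0: no accessible worlds, so Box not (p and Box r) holds vacuously.
  So Box Box not (p and Box r) is true at s5.
Satisfying worlds: {s0, s1, s2, s3, s5}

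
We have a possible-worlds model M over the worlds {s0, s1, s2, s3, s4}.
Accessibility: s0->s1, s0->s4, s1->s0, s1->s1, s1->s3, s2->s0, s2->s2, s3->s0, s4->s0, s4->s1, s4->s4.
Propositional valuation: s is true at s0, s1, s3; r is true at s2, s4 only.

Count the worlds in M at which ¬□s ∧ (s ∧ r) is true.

0

Let φ = ¬□s ∧ (s ∧ r). Evaluate φ at each world:
  s0 (successors {s1, s4}): φ is false.
  s1 (successors {s0, s1, s3}): φ is false.
  s2 (successors {s0, s2}): φ is false.
  s3 (successors {s0}): φ is false.
  s4 (successors {s0, s1, s4}): φ is false.
For instance, at s2:
  At s2: ¬□s is true, s ∧ r is false, so ¬□s ∧ (s ∧ r) is false.
    At s2: □s is false, so ¬□s is true.
      At s2: □s requires s at every successor {s0, s2}.
        s fails at s2, so □s is false at s2.
Satisfying worlds: none.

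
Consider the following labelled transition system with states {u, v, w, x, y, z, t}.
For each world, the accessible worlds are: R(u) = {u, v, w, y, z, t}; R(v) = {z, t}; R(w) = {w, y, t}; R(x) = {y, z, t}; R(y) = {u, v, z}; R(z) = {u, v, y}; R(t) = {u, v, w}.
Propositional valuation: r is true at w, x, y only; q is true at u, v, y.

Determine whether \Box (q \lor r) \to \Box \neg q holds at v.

At v: \Box (q \lor r) is false, \Box \neg q is true, so \Box (q \lor r) \to \Box \neg q is true.
  At v: \Box (q \lor r) requires q \lor r at every successor {z, t}.
    q \lor r fails at z, so \Box (q \lor r) is false at v.
  At v: \Box \neg q requires \neg q at every successor {z, t}.
    At z: \neg q is true.
    At t: \neg q is true.
  So \Box \neg q is true at v.

Yes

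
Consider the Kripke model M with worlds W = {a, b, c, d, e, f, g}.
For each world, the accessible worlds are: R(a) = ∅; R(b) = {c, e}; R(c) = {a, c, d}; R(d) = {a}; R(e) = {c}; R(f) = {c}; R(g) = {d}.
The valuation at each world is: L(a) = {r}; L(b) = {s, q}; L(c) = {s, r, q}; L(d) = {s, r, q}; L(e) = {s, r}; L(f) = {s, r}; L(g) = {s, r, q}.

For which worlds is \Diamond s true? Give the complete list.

Let φ = \Diamond s. Evaluate φ at each world:
  a (successors ∅): φ is false.
  b (successors {c, e}): φ is true.
  c (successors {a, c, d}): φ is true.
  d (successors {a}): φ is false.
  e (successors {c}): φ is true.
  f (successors {c}): φ is true.
  g (successors {d}): φ is true.
For instance, at e:
  At e: \Diamond s requires s at some successor in {c}.
    s holds at c, so \Diamond s is true at e.
Satisfying worlds: {b, c, e, f, g}

b, c, e, f, g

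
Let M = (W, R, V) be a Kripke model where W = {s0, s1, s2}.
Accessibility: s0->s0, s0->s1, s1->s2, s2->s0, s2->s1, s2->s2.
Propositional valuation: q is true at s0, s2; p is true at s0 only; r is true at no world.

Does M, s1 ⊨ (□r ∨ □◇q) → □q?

Yes

At s1: □r ∨ □◇q is true, □q is true, so (□r ∨ □◇q) → □q is true.
  At s1: □r is false, □◇q is true, so □r ∨ □◇q is true.
    At s1: □r requires r at every successor {s2}.
      r fails at s2, so □r is false at s1.
    At s1: □◇q requires ◇q at every successor {s2}.
      At s2: ◇q is true.
    So □◇q is true at s1.
  At s1: □q requires q at every successor {s2}.
    At s2: q is true.
  So □q is true at s1.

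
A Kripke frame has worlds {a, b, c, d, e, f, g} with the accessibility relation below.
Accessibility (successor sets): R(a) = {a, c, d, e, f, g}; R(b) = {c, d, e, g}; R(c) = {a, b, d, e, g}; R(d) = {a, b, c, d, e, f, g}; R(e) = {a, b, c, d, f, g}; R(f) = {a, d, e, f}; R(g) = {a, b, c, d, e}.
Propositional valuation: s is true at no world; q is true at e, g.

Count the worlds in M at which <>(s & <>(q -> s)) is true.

Recall that <>ψ holds at a world iff ψ holds at some accessible world.
Let φ = <>(s & <>(q -> s)). Evaluate φ at each world:
  a (successors {a, c, d, e, f, g}): φ is false.
  b (successors {c, d, e, g}): φ is false.
  c (successors {a, b, d, e, g}): φ is false.
  d (successors {a, b, c, d, e, f, g}): φ is false.
  e (successors {a, b, c, d, f, g}): φ is false.
  f (successors {a, d, e, f}): φ is false.
  g (successors {a, b, c, d, e}): φ is false.
For instance, at d:
  At d: <>(s & <>(q -> s)) requires s & <>(q -> s) at some successor in {a, b, c, d, e, f, g}.
    At a: s & <>(q -> s) is false.
    At b: s & <>(q -> s) is false.
    At c: s & <>(q -> s) is false.
    At d: s & <>(q -> s) is false.
    At e: s & <>(q -> s) is false.
    At f: s & <>(q -> s) is false.
    At g: s & <>(q -> s) is false.
  So <>(s & <>(q -> s)) is false at d.
Satisfying worlds: none.

0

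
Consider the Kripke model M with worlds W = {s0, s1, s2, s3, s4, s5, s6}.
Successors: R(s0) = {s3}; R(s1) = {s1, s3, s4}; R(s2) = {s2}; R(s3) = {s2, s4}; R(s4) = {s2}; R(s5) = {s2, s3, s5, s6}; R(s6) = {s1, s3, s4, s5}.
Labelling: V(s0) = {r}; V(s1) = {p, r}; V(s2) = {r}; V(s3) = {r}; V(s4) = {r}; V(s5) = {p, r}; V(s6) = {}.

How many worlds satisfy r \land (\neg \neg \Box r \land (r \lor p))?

5

Let φ = r \land (\neg \neg \Box r \land (r \lor p)). Evaluate φ at each world:
  s0 (successors {s3}): φ is true.
  s1 (successors {s1, s3, s4}): φ is true.
  s2 (successors {s2}): φ is true.
  s3 (successors {s2, s4}): φ is true.
  s4 (successors {s2}): φ is true.
  s5 (successors {s2, s3, s5, s6}): φ is false.
  s6 (successors {s1, s3, s4, s5}): φ is false.
For instance, at s3:
  At s3: r is true, \neg \neg \Box r \land (r \lor p) is true, so r \land (\neg \neg \Box r \land (r \lor p)) is true.
    At s3: \neg \neg \Box r is true, r \lor p is true, so \neg \neg \Box r \land (r \lor p) is true.
      At s3: \neg \Box r is false, so \neg \neg \Box r is true.
Satisfying worlds: {s0, s1, s2, s3, s4}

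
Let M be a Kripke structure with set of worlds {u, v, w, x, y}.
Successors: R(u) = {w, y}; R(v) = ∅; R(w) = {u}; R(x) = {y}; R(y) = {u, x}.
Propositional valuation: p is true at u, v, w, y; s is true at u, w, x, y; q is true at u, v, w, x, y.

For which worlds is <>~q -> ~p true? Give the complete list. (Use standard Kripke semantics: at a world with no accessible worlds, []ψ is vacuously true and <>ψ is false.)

u, v, w, x, y

Let φ = <>~q -> ~p. Evaluate φ at each world:
  u (successors {w, y}): φ is true.
  v (successors ∅): φ is true.
  w (successors {u}): φ is true.
  x (successors {y}): φ is true.
  y (successors {u, x}): φ is true.
For instance, at y:
  At y: <>~q is false, ~p is false, so <>~q -> ~p is true.
    At y: <>~q requires ~q at some successor in {u, x}.
      At u: ~q is false.
      At x: ~q is false.
    So <>~q is false at y.
Satisfying worlds: {u, v, w, x, y}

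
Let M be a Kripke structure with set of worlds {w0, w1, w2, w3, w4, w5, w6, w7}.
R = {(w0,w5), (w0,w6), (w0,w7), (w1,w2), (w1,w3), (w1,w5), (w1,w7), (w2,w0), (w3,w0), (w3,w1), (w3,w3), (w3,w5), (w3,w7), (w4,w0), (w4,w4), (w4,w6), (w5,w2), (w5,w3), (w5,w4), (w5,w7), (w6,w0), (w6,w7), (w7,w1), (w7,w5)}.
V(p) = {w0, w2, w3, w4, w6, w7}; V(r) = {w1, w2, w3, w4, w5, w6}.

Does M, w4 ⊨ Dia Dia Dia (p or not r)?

Yes

At w4: Dia Dia Dia (p or not r) requires Dia Dia (p or not r) at some successor in {w0, w4, w6}.
  Dia Dia (p or not r) holds at w0, so Dia Dia Dia (p or not r) is true at w4.
    At w0: Dia Dia (p or not r) requires Dia (p or not r) at some successor in {w5, w6, w7}.
      Dia (p or not r) holds at w5, so Dia Dia (p or not r) is true at w0.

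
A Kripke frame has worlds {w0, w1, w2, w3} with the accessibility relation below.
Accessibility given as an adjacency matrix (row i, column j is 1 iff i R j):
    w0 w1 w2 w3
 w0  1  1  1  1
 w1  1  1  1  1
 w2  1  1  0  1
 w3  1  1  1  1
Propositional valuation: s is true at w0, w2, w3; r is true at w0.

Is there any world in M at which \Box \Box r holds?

Recall that \Box ψ holds at a world iff ψ holds at every accessible world, and \Diamond ψ holds iff ψ holds at some accessible world.
Let φ = \Box \Box r. Evaluate φ at each world:
  w0 (successors {w0, w1, w2, w3}): φ is false.
  w1 (successors {w0, w1, w2, w3}): φ is false.
  w2 (successors {w0, w1, w3}): φ is false.
  w3 (successors {w0, w1, w2, w3}): φ is false.
For instance, at w0:
  At w0: \Box \Box r requires \Box r at every successor {w0, w1, w2, w3}.
    \Box r fails at w0, so \Box \Box r is false at w0.
      At w0: \Box r requires r at every successor {w0, w1, w2, w3}.
        r fails at w1, so \Box r is false at w0.

No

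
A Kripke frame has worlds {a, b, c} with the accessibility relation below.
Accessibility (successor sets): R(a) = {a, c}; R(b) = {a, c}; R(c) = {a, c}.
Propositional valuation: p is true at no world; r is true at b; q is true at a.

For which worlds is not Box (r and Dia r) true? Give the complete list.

a, b, c

Let φ = not Box (r and Dia r). Evaluate φ at each world:
  a (successors {a, c}): φ is true.
  b (successors {a, c}): φ is true.
  c (successors {a, c}): φ is true.
For instance, at b:
  At b: Box (r and Dia r) is false, so not Box (r and Dia r) is true.
    At b: Box (r and Dia r) requires r and Dia r at every successor {a, c}.
      r and Dia r fails at a, so Box (r and Dia r) is false at b.
Satisfying worlds: {a, b, c}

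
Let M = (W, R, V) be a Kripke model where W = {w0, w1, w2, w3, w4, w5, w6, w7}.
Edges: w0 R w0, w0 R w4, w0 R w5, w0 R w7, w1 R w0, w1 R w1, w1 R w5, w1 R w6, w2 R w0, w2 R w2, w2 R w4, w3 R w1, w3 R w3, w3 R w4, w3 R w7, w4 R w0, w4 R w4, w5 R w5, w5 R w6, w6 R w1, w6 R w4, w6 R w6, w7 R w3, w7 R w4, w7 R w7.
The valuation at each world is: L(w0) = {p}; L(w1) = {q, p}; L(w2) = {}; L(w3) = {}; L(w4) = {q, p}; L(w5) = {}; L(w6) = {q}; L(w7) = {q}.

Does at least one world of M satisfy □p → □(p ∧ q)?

Let φ = □p → □(p ∧ q). Evaluate φ at each world:
  w0 (successors {w0, w4, w5, w7}): φ is true.
  w1 (successors {w0, w1, w5, w6}): φ is true.
  w2 (successors {w0, w2, w4}): φ is true.
  w3 (successors {w1, w3, w4, w7}): φ is true.
  w4 (successors {w0, w4}): φ is false.
  w5 (successors {w5, w6}): φ is true.
  w6 (successors {w1, w4, w6}): φ is true.
  w7 (successors {w3, w4, w7}): φ is true.
Detail at w0 (witness):
  At w0: □p is false, □(p ∧ q) is false, so □p → □(p ∧ q) is true.
    At w0: □p requires p at every successor {w0, w4, w5, w7}.
      p fails at w5, so □p is false at w0.
    At w0: □(p ∧ q) requires p ∧ q at every successor {w0, w4, w5, w7}.
      p ∧ q fails at w0, so □(p ∧ q) is false at w0.

Yes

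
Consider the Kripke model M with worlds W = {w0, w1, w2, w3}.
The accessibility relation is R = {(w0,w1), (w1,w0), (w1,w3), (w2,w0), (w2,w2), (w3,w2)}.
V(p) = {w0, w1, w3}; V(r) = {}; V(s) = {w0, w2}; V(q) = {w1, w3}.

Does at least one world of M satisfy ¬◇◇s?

Let φ = ¬◇◇s. Evaluate φ at each world:
  w0 (successors {w1}): φ is false.
  w1 (successors {w0, w3}): φ is false.
  w2 (successors {w0, w2}): φ is false.
  w3 (successors {w2}): φ is false.
For instance, at w2:
  At w2: ◇◇s is true, so ¬◇◇s is false.
    At w2: ◇◇s requires ◇s at some successor in {w0, w2}.
      ◇s holds at w2, so ◇◇s is true at w2.

No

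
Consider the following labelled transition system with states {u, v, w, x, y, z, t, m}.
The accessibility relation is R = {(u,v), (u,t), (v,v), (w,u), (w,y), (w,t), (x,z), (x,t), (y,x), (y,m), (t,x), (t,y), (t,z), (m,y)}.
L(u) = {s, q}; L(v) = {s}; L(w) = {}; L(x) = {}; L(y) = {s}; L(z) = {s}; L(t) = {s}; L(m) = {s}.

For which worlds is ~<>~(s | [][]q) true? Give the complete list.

Recall that []ψ holds at a world iff ψ holds at every accessible world, and <>ψ holds iff ψ holds at some accessible world.
Let φ = ~<>~(s | [][]q). Evaluate φ at each world:
  u (successors {v, t}): φ is true.
  v (successors {v}): φ is true.
  w (successors {u, y, t}): φ is true.
  x (successors {z, t}): φ is true.
  y (successors {x, m}): φ is false.
  z (successors ∅): φ is true.
  t (successors {x, y, z}): φ is false.
  m (successors {y}): φ is true.
For instance, at v:
  At v: <>~(s | [][]q) is false, so ~<>~(s | [][]q) is true.
    At v: <>~(s | [][]q) requires ~(s | [][]q) at some successor in {v}.
      At v: ~(s | [][]q) is false.
    So <>~(s | [][]q) is false at v.
Satisfying worlds: {u, v, w, x, z, m}

u, v, w, x, z, m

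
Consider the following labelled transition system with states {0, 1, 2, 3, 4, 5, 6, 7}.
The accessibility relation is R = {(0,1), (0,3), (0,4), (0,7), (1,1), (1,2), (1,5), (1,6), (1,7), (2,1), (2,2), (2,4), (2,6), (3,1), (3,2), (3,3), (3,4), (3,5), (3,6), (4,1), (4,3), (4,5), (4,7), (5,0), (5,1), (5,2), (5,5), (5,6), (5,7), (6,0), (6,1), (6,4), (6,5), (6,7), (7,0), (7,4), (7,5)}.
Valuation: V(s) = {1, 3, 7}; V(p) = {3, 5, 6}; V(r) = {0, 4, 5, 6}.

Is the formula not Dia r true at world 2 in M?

At 2: Dia r is true, so not Dia r is false.
  At 2: Dia r requires r at some successor in {1, 2, 4, 6}.
    r holds at 4, so Dia r is true at 2.

No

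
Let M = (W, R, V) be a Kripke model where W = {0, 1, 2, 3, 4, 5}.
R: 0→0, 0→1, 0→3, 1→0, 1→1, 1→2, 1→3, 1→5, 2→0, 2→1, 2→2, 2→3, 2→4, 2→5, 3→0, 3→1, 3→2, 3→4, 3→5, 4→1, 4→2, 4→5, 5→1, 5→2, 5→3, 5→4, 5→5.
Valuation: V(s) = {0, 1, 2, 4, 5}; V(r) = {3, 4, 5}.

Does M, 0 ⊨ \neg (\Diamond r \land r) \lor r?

At 0: \neg (\Diamond r \land r) is true, r is false, so \neg (\Diamond r \land r) \lor r is true.
  At 0: \Diamond r \land r is false, so \neg (\Diamond r \land r) is true.
    At 0: \Diamond r is true, r is false, so \Diamond r \land r is false.
      At 0: \Diamond r requires r at some successor in {0, 1, 3}.
        r holds at 3, so \Diamond r is true at 0.

Yes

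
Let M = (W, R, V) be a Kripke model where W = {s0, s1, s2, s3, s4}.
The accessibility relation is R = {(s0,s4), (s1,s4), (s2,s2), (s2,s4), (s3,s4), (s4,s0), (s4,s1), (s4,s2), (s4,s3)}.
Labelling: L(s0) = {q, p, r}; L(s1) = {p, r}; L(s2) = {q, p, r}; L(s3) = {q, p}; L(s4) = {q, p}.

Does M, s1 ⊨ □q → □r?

No

At s1: □q is true, □r is false, so □q → □r is false.
  At s1: □q requires q at every successor {s4}.
    At s4: q is true.
  So □q is true at s1.
  At s1: □r requires r at every successor {s4}.
    r fails at s4, so □r is false at s1.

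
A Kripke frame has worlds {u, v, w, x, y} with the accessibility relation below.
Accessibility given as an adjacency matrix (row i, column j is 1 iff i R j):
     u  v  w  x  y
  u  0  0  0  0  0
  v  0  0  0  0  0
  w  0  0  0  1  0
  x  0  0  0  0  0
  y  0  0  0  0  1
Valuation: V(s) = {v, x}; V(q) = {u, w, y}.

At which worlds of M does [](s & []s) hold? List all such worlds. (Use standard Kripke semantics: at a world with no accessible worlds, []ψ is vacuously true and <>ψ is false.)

u, v, w, x

Let φ = [](s & []s). Evaluate φ at each world:
  u (successors ∅): φ is true.
  v (successors ∅): φ is true.
  w (successors {x}): φ is true.
  x (successors ∅): φ is true.
  y (successors {y}): φ is false.
For instance, at w:
  At w: [](s & []s) requires s & []s at every successor {x}.
      At x: s is true, []s is true, so s & []s is true.
  So [](s & []s) is true at w.
Satisfying worlds: {u, v, w, x}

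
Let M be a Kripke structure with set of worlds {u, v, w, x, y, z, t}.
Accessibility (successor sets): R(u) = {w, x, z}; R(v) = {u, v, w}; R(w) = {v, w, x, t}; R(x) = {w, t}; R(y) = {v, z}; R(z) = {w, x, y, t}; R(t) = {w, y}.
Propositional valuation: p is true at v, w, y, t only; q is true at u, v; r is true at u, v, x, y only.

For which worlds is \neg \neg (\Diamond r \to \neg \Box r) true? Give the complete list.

Recall that \Box ψ holds at a world iff ψ holds at every accessible world, and \Diamond ψ holds iff ψ holds at some accessible world.
Let φ = \neg \neg (\Diamond r \to \neg \Box r). Evaluate φ at each world:
  u (successors {w, x, z}): φ is true.
  v (successors {u, v, w}): φ is true.
  w (successors {v, w, x, t}): φ is true.
  x (successors {w, t}): φ is true.
  y (successors {v, z}): φ is true.
  z (successors {w, x, y, t}): φ is true.
  t (successors {w, y}): φ is true.
For instance, at y:
  At y: \neg (\Diamond r \to \neg \Box r) is false, so \neg \neg (\Diamond r \to \neg \Box r) is true.
    At y: \Diamond r \to \neg \Box r is true, so \neg (\Diamond r \to \neg \Box r) is false.
      At y: \Diamond r is true, \neg \Box r is true, so \Diamond r \to \neg \Box r is true.
Satisfying worlds: {u, v, w, x, y, z, t}

u, v, w, x, y, z, t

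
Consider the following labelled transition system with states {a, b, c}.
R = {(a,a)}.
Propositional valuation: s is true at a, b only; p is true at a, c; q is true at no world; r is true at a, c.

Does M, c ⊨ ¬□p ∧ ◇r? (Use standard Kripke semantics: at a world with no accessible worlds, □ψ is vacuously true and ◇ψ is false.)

At c: ¬□p is false, ◇r is false, so ¬□p ∧ ◇r is false.
  At c: □p is true, so ¬□p is false.
    At c: no accessible worlds, so □p holds vacuously.
  At c: no accessible worlds, so ◇r is false.

No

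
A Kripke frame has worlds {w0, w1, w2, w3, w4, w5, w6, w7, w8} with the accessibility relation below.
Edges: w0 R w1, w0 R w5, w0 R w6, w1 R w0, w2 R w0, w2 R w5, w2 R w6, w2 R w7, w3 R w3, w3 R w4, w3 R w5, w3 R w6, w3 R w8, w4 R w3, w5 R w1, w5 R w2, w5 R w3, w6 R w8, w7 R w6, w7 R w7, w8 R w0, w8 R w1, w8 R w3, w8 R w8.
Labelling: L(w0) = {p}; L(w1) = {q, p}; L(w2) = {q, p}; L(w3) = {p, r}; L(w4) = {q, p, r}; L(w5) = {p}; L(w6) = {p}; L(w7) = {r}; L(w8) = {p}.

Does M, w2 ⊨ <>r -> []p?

At w2: <>r is true, []p is false, so <>r -> []p is false.
  At w2: <>r requires r at some successor in {w0, w5, w6, w7}.
    r holds at w7, so <>r is true at w2.
  At w2: []p requires p at every successor {w0, w5, w6, w7}.
    p fails at w7, so []p is false at w2.

No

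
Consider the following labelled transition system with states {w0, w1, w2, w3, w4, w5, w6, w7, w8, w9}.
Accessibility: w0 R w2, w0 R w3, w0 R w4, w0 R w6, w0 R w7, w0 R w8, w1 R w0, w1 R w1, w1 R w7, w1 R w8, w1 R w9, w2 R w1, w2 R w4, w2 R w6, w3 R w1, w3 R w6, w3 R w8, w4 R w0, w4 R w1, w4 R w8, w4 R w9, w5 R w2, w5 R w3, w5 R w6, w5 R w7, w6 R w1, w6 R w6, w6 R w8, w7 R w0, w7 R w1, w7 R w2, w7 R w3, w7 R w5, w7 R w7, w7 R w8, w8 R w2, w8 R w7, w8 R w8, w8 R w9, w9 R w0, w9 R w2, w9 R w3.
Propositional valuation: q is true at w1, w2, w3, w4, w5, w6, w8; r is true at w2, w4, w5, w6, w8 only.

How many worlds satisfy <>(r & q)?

Let φ = <>(r & q). Evaluate φ at each world:
  w0 (successors {w2, w3, w4, w6, w7, w8}): φ is true.
  w1 (successors {w0, w1, w7, w8, w9}): φ is true.
  w2 (successors {w1, w4, w6}): φ is true.
  w3 (successors {w1, w6, w8}): φ is true.
  w4 (successors {w0, w1, w8, w9}): φ is true.
  w5 (successors {w2, w3, w6, w7}): φ is true.
  w6 (successors {w1, w6, w8}): φ is true.
  w7 (successors {w0, w1, w2, w3, w5, w7, w8}): φ is true.
  w8 (successors {w2, w7, w8, w9}): φ is true.
  w9 (successors {w0, w2, w3}): φ is true.
For instance, at w9:
  At w9: <>(r & q) requires r & q at some successor in {w0, w2, w3}.
    r & q holds at w2, so <>(r & q) is true at w9.
Satisfying worlds: {w0, w1, w2, w3, w4, w5, w6, w7, w8, w9}

10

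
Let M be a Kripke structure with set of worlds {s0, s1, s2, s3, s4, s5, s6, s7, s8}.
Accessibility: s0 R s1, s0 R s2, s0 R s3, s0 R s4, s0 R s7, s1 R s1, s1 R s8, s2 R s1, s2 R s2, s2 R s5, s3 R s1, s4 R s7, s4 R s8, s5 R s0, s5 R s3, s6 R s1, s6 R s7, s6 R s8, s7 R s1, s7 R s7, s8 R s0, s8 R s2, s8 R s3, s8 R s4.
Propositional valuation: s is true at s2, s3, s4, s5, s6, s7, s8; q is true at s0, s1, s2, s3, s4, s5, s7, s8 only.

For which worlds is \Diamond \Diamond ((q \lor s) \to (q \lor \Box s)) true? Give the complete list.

Let φ = \Diamond \Diamond ((q \lor s) \to (q \lor \Box s)). Evaluate φ at each world:
  s0 (successors {s1, s2, s3, s4, s7}): φ is true.
  s1 (successors {s1, s8}): φ is true.
  s2 (successors {s1, s2, s5}): φ is true.
  s3 (successors {s1}): φ is true.
  s4 (successors {s7, s8}): φ is true.
  s5 (successors {s0, s3}): φ is true.
  s6 (successors {s1, s7, s8}): φ is true.
  s7 (successors {s1, s7}): φ is true.
  s8 (successors {s0, s2, s3, s4}): φ is true.
For instance, at s3:
  At s3: \Diamond \Diamond ((q \lor s) \to (q \lor \Box s)) requires \Diamond ((q \lor s) \to (q \lor \Box s)) at some successor in {s1}.
    \Diamond ((q \lor s) \to (q \lor \Box s)) holds at s1, so \Diamond \Diamond ((q \lor s) \to (q \lor \Box s)) is true at s3.
      At s1: \Diamond ((q \lor s) \to (q \lor \Box s)) requires (q \lor s) \to (q \lor \Box s) at some successor in {s1, s8}.
        (q \lor s) \to (q \lor \Box s) holds at s1, so \Diamond ((q \lor s) \to (q \lor \Box s)) is true at s1.
Satisfying worlds: {s0, s1, s2, s3, s4, s5, s6, s7, s8}

s0, s1, s2, s3, s4, s5, s6, s7, s8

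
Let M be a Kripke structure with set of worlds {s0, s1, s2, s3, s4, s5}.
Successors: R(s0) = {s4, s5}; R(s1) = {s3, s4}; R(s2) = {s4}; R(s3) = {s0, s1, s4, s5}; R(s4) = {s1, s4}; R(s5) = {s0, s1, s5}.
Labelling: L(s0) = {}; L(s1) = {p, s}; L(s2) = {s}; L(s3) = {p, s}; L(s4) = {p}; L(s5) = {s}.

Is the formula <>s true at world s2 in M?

At s2: <>s requires s at some successor in {s4}.
  At s4: s is false.
So <>s is false at s2.

No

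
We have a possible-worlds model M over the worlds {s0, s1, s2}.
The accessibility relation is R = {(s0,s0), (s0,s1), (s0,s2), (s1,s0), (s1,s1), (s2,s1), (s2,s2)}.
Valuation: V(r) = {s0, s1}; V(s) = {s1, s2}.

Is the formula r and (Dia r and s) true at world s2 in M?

Recall that Dia ψ holds at a world iff ψ holds at some accessible world.
At s2: r is false, Dia r and s is true, so r and (Dia r and s) is false.
  At s2: Dia r is true, s is true, so Dia r and s is true.
    At s2: Dia r requires r at some successor in {s1, s2}.
      r holds at s1, so Dia r is true at s2.

No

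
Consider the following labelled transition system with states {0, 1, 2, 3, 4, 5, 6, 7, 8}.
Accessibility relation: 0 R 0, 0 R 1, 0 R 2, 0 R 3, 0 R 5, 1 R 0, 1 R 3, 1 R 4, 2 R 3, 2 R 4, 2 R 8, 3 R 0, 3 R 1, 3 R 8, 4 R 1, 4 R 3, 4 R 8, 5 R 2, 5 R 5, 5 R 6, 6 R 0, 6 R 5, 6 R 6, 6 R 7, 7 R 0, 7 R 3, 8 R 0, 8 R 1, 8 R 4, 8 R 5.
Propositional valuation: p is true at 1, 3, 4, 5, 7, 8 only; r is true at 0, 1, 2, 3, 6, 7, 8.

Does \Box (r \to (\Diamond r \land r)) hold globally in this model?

Yes

Let φ = \Box (r \to (\Diamond r \land r)). Evaluate φ at each world:
  0 (successors {0, 1, 2, 3, 5}): φ is true.
  1 (successors {0, 3, 4}): φ is true.
  2 (successors {3, 4, 8}): φ is true.
  3 (successors {0, 1, 8}): φ is true.
  4 (successors {1, 3, 8}): φ is true.
  5 (successors {2, 5, 6}): φ is true.
  6 (successors {0, 5, 6, 7}): φ is true.
  7 (successors {0, 3}): φ is true.
  8 (successors {0, 1, 4, 5}): φ is true.
For instance, at 4:
  At 4: \Box (r \to (\Diamond r \land r)) requires r \to (\Diamond r \land r) at every successor {1, 3, 8}.
      At 1: r is true, \Diamond r \land r is true, so r \to (\Diamond r \land r) is true.
      At 3: r is true, \Diamond r \land r is true, so r \to (\Diamond r \land r) is true.
      At 8: r is true, \Diamond r \land r is true, so r \to (\Diamond r \land r) is true.
  So \Box (r \to (\Diamond r \land r)) is true at 4.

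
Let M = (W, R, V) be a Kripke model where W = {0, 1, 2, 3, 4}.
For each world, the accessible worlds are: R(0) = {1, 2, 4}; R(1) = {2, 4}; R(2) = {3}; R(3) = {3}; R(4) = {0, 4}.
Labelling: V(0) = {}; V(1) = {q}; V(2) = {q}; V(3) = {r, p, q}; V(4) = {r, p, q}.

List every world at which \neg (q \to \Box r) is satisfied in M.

1, 4

Recall that \Box ψ holds at a world iff ψ holds at every accessible world, and \Diamond ψ holds iff ψ holds at some accessible world.
Let φ = \neg (q \to \Box r). Evaluate φ at each world:
  0 (successors {1, 2, 4}): φ is false.
  1 (successors {2, 4}): φ is true.
  2 (successors {3}): φ is false.
  3 (successors {3}): φ is false.
  4 (successors {0, 4}): φ is true.
For instance, at 3:
  At 3: q \to \Box r is true, so \neg (q \to \Box r) is false.
    At 3: q is true, \Box r is true, so q \to \Box r is true.
      At 3: \Box r requires r at every successor {3}.
        At 3: r is true.
      So \Box r is true at 3.
Satisfying worlds: {1, 4}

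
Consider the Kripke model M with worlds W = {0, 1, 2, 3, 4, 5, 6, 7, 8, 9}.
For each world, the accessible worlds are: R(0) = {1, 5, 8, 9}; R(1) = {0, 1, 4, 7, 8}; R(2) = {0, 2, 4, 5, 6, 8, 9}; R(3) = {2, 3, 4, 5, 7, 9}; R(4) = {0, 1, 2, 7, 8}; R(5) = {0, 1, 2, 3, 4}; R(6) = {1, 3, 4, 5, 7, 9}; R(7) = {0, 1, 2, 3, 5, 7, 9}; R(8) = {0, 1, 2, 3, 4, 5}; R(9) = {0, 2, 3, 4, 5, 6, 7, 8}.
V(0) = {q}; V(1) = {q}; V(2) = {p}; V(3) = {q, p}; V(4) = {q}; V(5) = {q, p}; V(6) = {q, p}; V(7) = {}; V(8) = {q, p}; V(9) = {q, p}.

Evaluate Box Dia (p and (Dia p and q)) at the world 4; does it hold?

At 4: Box Dia (p and (Dia p and q)) requires Dia (p and (Dia p and q)) at every successor {0, 1, 2, 7, 8}.
  At 0: Dia (p and (Dia p and q)) is true.
  At 1: Dia (p and (Dia p and q)) is true.
  At 2: Dia (p and (Dia p and q)) is true.
  At 7: Dia (p and (Dia p and q)) is true.
  At 8: Dia (p and (Dia p and q)) is true.
So Box Dia (p and (Dia p and q)) is true at 4.

Yes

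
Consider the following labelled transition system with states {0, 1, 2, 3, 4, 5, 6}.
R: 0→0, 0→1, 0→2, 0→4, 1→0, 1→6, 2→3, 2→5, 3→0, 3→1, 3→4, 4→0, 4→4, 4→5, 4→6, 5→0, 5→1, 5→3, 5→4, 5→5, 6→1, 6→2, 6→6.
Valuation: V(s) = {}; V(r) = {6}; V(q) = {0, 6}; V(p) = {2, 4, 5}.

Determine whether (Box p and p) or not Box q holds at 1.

No

Recall that Box ψ holds at a world iff ψ holds at every accessible world, and Dia ψ holds iff ψ holds at some accessible world.
At 1: Box p and p is false, not Box q is false, so (Box p and p) or not Box q is false.
  At 1: Box p is false, p is false, so Box p and p is false.
    At 1: Box p requires p at every successor {0, 6}.
      p fails at 0, so Box p is false at 1.
  At 1: Box q is true, so not Box q is false.
    At 1: Box q requires q at every successor {0, 6}.
      At 0: q is true.
      At 6: q is true.
    So Box q is true at 1.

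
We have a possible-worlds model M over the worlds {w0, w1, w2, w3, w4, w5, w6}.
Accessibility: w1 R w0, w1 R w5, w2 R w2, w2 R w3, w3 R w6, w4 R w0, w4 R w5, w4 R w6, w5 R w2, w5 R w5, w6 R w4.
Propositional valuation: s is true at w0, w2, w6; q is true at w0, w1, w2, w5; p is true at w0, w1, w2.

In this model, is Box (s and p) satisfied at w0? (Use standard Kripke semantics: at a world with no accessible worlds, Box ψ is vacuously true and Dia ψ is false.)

Yes

Recall that Box ψ holds at a world iff ψ holds at every accessible world, and Dia ψ holds iff ψ holds at some accessible world.
At w0: no accessible worlds, so Box (s and p) holds vacuously.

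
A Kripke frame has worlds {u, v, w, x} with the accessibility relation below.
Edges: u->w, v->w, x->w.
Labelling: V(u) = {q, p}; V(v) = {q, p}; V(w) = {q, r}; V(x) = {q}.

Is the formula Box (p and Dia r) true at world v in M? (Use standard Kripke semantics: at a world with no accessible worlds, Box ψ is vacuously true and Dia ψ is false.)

At v: Box (p and Dia r) requires p and Dia r at every successor {w}.
  p and Dia r fails at w, so Box (p and Dia r) is false at v.
    At w: p is false, Dia r is false, so p and Dia r is false.
      At w: no accessible worlds, so Dia r is false.

No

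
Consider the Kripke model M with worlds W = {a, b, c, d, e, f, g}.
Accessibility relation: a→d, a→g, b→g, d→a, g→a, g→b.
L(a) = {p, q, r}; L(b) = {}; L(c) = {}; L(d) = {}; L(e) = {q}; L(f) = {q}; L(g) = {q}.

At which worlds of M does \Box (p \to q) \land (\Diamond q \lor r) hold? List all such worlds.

a, b, d, g

Let φ = \Box (p \to q) \land (\Diamond q \lor r). Evaluate φ at each world:
  a (successors {d, g}): φ is true.
  b (successors {g}): φ is true.
  c (successors ∅): φ is false.
  d (successors {a}): φ is true.
  e (successors ∅): φ is false.
  f (successors ∅): φ is false.
  g (successors {a, b}): φ is true.
For instance, at g:
  At g: \Box (p \to q) is true, \Diamond q \lor r is true, so \Box (p \to q) \land (\Diamond q \lor r) is true.
    At g: \Box (p \to q) requires p \to q at every successor {a, b}.
      At a: p \to q is true.
      At b: p \to q is true.
    So \Box (p \to q) is true at g.
    At g: \Diamond q is true, r is false, so \Diamond q \lor r is true.
      At g: \Diamond q requires q at some successor in {a, b}.
        q holds at a, so \Diamond q is true at g.
Satisfying worlds: {a, b, d, g}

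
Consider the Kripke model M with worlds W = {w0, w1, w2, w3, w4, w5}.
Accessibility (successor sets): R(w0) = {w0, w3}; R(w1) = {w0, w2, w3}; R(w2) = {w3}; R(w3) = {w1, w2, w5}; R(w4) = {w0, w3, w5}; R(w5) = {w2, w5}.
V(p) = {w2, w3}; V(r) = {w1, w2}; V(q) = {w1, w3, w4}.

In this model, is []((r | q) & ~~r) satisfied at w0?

No

At w0: []((r | q) & ~~r) requires (r | q) & ~~r at every successor {w0, w3}.
  (r | q) & ~~r fails at w0, so []((r | q) & ~~r) is false at w0.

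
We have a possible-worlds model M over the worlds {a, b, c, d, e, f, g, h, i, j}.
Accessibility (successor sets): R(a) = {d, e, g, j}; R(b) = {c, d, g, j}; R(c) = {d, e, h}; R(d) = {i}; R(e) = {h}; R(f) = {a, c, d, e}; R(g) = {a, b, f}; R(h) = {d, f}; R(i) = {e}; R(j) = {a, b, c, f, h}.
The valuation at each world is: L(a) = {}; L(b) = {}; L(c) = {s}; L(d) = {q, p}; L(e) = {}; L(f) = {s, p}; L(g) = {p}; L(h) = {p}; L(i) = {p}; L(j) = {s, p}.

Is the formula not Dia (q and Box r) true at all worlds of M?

Let φ = not Dia (q and Box r). Evaluate φ at each world:
  a (successors {d, e, g, j}): φ is true.
  b (successors {c, d, g, j}): φ is true.
  c (successors {d, e, h}): φ is true.
  d (successors {i}): φ is true.
  e (successors {h}): φ is true.
  f (successors {a, c, d, e}): φ is true.
  g (successors {a, b, f}): φ is true.
  h (successors {d, f}): φ is true.
  i (successors {e}): φ is true.
  j (successors {a, b, c, f, h}): φ is true.
For instance, at j:
  At j: Dia (q and Box r) is false, so not Dia (q and Box r) is true.
    At j: Dia (q and Box r) requires q and Box r at some successor in {a, b, c, f, h}.
      At a: q and Box r is false.
      At b: q and Box r is false.
      At c: q and Box r is false.
      At f: q and Box r is false.
      At h: q and Box r is false.
    So Dia (q and Box r) is false at j.

Yes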